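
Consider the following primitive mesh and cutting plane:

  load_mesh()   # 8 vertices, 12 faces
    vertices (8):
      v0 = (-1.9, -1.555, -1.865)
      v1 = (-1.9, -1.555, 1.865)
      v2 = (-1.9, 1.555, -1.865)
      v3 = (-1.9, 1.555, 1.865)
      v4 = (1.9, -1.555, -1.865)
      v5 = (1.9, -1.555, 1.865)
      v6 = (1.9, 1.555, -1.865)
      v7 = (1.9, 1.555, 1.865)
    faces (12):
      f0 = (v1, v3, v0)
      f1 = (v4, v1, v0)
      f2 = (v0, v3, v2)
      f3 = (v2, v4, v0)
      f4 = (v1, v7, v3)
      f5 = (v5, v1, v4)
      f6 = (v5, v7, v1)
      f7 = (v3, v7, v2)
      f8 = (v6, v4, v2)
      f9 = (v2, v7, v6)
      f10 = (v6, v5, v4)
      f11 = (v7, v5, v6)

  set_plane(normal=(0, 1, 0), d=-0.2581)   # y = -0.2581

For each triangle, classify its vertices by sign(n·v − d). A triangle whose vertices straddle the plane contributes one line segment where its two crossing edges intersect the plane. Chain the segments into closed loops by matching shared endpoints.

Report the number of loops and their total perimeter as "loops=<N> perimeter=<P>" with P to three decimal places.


loops=1 perimeter=15.060

Straddling triangles (8 of 12):
  (v1,v3,v0) [-+-] → (-1.9, -0.2581, 1.865)–(-1.9, -0.2581, -0.309554)  len=2.1746
  (v0,v3,v2) [-++] → (-1.9, -0.2581, -0.309554)–(-1.9, -0.2581, -1.865)  len=1.5554
  (v2,v4,v0) [+--] → (0.315363, -0.2581, -1.865)–(-1.9, -0.2581, -1.865)  len=2.2154
  (v1,v7,v3) [-++] → (-0.315363, -0.2581, 1.865)–(-1.9, -0.2581, 1.865)  len=1.5846
  (v5,v7,v1) [-+-] → (1.9, -0.2581, 1.865)–(-0.315363, -0.2581, 1.865)  len=2.2154
  (v6,v4,v2) [+-+] → (1.9, -0.2581, -1.865)–(0.315363, -0.2581, -1.865)  len=1.5846
  (v6,v5,v4) [+--] → (1.9, -0.2581, 0.309554)–(1.9, -0.2581, -1.865)  len=2.1746
  (v7,v5,v6) [+-+] → (1.9, -0.2581, 1.865)–(1.9, -0.2581, 0.309554)  len=1.5554

Chained into 1 loop(s):
  loop 1: 8 segments, perimeter = 15.0600
Total perimeter = 15.060


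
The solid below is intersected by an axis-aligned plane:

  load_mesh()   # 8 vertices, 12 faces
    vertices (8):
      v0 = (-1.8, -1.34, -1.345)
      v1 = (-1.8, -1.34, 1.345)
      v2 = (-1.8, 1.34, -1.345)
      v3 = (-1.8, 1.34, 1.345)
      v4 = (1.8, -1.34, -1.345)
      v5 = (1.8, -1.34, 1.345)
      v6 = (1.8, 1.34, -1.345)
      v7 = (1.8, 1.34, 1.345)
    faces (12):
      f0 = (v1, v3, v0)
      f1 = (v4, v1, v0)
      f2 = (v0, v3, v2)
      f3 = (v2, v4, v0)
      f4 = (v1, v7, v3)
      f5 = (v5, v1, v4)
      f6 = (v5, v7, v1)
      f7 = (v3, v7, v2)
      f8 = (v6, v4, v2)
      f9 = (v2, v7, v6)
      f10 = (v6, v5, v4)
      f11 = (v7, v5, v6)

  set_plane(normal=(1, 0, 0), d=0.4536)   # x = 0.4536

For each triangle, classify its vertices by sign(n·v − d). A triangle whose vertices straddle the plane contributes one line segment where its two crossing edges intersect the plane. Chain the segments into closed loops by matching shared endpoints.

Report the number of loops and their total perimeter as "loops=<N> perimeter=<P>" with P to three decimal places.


Straddling triangles (8 of 12):
  (v4,v1,v0) [+--] → (0.4536, -1.34, -0.33894)–(0.4536, -1.34, -1.345)  len=1.0061
  (v2,v4,v0) [-+-] → (0.4536, -0.33768, -1.345)–(0.4536, -1.34, -1.345)  len=1.0023
  (v1,v7,v3) [-+-] → (0.4536, 0.33768, 1.345)–(0.4536, 1.34, 1.345)  len=1.0023
  (v5,v1,v4) [+-+] → (0.4536, -1.34, 1.345)–(0.4536, -1.34, -0.33894)  len=1.6839
  (v5,v7,v1) [++-] → (0.4536, 0.33768, 1.345)–(0.4536, -1.34, 1.345)  len=1.6777
  (v3,v7,v2) [-+-] → (0.4536, 1.34, 1.345)–(0.4536, 1.34, 0.33894)  len=1.0061
  (v6,v4,v2) [++-] → (0.4536, -0.33768, -1.345)–(0.4536, 1.34, -1.345)  len=1.6777
  (v2,v7,v6) [-++] → (0.4536, 1.34, 0.33894)–(0.4536, 1.34, -1.345)  len=1.6839

Chained into 1 loop(s):
  loop 1: 8 segments, perimeter = 10.7400
Total perimeter = 10.740

loops=1 perimeter=10.740


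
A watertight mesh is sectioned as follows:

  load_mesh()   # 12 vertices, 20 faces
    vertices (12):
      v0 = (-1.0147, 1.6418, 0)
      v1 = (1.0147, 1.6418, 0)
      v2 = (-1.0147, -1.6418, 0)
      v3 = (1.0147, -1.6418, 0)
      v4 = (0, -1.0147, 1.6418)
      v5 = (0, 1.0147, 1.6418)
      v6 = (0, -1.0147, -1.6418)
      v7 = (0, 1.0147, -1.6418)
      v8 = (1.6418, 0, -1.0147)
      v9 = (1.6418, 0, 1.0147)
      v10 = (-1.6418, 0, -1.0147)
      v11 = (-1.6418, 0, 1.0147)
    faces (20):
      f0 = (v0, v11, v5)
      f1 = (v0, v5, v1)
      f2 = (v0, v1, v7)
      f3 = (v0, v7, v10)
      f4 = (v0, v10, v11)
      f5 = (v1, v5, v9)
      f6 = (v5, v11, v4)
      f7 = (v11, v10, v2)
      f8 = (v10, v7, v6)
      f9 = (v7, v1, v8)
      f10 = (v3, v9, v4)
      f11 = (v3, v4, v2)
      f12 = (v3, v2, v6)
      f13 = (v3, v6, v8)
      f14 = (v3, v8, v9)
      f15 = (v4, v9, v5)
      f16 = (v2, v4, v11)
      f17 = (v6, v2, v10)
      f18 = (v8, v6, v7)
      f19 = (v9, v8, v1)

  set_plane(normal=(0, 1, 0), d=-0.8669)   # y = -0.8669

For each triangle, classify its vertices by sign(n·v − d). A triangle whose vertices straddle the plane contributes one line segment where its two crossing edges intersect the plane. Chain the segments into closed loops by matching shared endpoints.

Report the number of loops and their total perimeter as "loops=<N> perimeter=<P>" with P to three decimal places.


loops=1 perimeter=9.001

Straddling triangles (10 of 20):
  (v5,v11,v4) [++-] → (-0.239143, -0.8669, 1.55046)–(0, -0.8669, 1.6418)  len=0.2560
  (v11,v10,v2) [++-] → (-1.31068, -0.8669, -0.47892)–(-1.31068, -0.8669, 0.47892)  len=0.9578
  (v10,v7,v6) [++-] → (0, -0.8669, -1.6418)–(-0.239143, -0.8669, -1.55046)  len=0.2560
  (v3,v9,v4) [-+-] → (1.31068, -0.8669, 0.47892)–(0.239143, -0.8669, 1.55046)  len=1.5154
  (v3,v6,v8) [--+] → (0.239143, -0.8669, -1.55046)–(1.31068, -0.8669, -0.47892)  len=1.5154
  (v3,v8,v9) [-++] → (1.31068, -0.8669, -0.47892)–(1.31068, -0.8669, 0.47892)  len=0.9578
  (v4,v9,v5) [-++] → (0.239143, -0.8669, 1.55046)–(0, -0.8669, 1.6418)  len=0.2560
  (v2,v4,v11) [--+] → (-0.239143, -0.8669, 1.55046)–(-1.31068, -0.8669, 0.47892)  len=1.5154
  (v6,v2,v10) [--+] → (-1.31068, -0.8669, -0.47892)–(-0.239143, -0.8669, -1.55046)  len=1.5154
  (v8,v6,v7) [+-+] → (0.239143, -0.8669, -1.55046)–(0, -0.8669, -1.6418)  len=0.2560

Chained into 1 loop(s):
  loop 1: 10 segments, perimeter = 9.0012
Total perimeter = 9.001


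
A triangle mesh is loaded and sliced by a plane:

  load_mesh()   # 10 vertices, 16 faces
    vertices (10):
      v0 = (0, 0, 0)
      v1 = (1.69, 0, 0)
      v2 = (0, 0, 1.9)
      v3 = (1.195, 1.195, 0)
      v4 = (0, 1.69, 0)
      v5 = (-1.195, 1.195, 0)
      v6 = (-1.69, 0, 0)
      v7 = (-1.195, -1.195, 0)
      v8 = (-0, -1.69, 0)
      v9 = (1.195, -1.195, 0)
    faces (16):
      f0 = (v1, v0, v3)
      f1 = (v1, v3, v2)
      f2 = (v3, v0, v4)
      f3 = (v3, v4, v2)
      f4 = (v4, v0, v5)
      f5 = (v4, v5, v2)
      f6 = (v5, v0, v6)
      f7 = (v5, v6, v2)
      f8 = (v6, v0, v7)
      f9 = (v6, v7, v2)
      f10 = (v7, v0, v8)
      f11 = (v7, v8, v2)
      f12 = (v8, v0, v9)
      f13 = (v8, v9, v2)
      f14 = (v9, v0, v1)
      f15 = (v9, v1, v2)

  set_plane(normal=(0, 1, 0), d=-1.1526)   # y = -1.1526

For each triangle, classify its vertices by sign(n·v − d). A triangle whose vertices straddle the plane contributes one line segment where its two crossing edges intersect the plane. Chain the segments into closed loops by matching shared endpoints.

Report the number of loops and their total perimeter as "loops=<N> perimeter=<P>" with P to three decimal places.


loops=1 perimeter=5.148

Straddling triangles (8 of 16):
  (v6,v0,v7) [++-] → (-1.1526, -1.1526, 0)–(-1.21256, -1.1526, 0)  len=0.0600
  (v6,v7,v2) [+-+] → (-1.21256, -1.1526, 0)–(-1.1526, -1.1526, 0.0674142)  len=0.0902
  (v7,v0,v8) [-+-] → (-1.1526, -1.1526, 0)–(0, -1.1526, 0)  len=1.1526
  (v7,v8,v2) [--+] → (0, -1.1526, 0.604178)–(-1.1526, -1.1526, 0.0674142)  len=1.2715
  (v8,v0,v9) [-+-] → (0, -1.1526, 0)–(1.1526, -1.1526, 0)  len=1.1526
  (v8,v9,v2) [--+] → (1.1526, -1.1526, 0.0674142)–(0, -1.1526, 0.604178)  len=1.2715
  (v9,v0,v1) [-++] → (1.1526, -1.1526, 0)–(1.21256, -1.1526, 0)  len=0.0600
  (v9,v1,v2) [-++] → (1.21256, -1.1526, 0)–(1.1526, -1.1526, 0.0674142)  len=0.0902

Chained into 1 loop(s):
  loop 1: 8 segments, perimeter = 5.1485
Total perimeter = 5.148


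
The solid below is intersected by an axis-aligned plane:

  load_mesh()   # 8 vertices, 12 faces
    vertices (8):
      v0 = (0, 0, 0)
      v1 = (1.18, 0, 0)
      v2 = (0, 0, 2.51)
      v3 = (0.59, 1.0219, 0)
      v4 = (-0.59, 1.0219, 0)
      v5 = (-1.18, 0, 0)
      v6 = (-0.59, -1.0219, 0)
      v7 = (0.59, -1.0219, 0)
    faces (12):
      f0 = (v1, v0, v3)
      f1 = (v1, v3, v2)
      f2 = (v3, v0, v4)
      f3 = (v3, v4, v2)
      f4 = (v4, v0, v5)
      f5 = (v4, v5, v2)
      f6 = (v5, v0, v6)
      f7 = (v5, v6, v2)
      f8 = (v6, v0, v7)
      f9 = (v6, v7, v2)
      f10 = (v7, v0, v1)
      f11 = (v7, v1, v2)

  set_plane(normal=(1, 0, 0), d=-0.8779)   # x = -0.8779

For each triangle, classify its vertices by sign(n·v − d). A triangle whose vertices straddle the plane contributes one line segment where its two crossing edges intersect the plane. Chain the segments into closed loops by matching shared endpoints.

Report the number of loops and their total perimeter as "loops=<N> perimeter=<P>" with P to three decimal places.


loops=1 perimeter=2.704

Straddling triangles (4 of 12):
  (v4,v0,v5) [++-] → (-0.8779, 0, 0)–(-0.8779, 0.523247, 0)  len=0.5232
  (v4,v5,v2) [+-+] → (-0.8779, 0.523247, 0)–(-0.8779, 0, 0.642603)  len=0.8287
  (v5,v0,v6) [-++] → (-0.8779, 0, 0)–(-0.8779, -0.523247, 0)  len=0.5232
  (v5,v6,v2) [-++] → (-0.8779, -0.523247, 0)–(-0.8779, 0, 0.642603)  len=0.8287

Chained into 1 loop(s):
  loop 1: 4 segments, perimeter = 2.7039
Total perimeter = 2.704


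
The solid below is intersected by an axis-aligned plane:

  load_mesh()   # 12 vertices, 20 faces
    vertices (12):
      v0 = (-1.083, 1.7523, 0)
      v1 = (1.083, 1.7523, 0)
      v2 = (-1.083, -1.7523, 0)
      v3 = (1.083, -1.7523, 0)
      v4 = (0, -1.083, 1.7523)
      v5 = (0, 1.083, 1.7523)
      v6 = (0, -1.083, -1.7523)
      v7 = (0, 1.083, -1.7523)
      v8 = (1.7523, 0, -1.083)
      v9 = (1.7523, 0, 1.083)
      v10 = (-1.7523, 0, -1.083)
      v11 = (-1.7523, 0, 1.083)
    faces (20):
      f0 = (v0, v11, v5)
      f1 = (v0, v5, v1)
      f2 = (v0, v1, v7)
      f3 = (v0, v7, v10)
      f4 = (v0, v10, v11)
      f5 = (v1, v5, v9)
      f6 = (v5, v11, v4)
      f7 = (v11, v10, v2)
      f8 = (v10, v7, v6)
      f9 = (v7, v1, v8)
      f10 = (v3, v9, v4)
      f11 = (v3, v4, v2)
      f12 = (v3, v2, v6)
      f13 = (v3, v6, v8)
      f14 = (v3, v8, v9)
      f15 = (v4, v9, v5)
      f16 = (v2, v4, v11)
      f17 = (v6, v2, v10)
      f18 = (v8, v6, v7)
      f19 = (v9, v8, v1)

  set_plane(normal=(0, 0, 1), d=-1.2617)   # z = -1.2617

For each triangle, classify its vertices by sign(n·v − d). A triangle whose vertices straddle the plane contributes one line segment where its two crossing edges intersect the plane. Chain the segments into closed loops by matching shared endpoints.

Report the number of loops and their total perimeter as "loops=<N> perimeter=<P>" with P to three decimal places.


loops=1 perimeter=7.920

Straddling triangles (8 of 20):
  (v0,v1,v7) [++-] → (0.303213, 1.27039, -1.2617)–(-0.303213, 1.27039, -1.2617)  len=0.6064
  (v0,v7,v10) [+-+] → (-0.303213, 1.27039, -1.2617)–(-1.28444, 0.289156, -1.2617)  len=1.3877
  (v10,v7,v6) [+--] → (-1.28444, 0.289156, -1.2617)–(-1.28444, -0.289156, -1.2617)  len=0.5783
  (v7,v1,v8) [-++] → (0.303213, 1.27039, -1.2617)–(1.28444, 0.289156, -1.2617)  len=1.3877
  (v3,v2,v6) [++-] → (-0.303213, -1.27039, -1.2617)–(0.303213, -1.27039, -1.2617)  len=0.6064
  (v3,v6,v8) [+-+] → (0.303213, -1.27039, -1.2617)–(1.28444, -0.289156, -1.2617)  len=1.3877
  (v6,v2,v10) [-++] → (-0.303213, -1.27039, -1.2617)–(-1.28444, -0.289156, -1.2617)  len=1.3877
  (v8,v6,v7) [+--] → (1.28444, -0.289156, -1.2617)–(1.28444, 0.289156, -1.2617)  len=0.5783

Chained into 1 loop(s):
  loop 1: 8 segments, perimeter = 7.9202
Total perimeter = 7.920


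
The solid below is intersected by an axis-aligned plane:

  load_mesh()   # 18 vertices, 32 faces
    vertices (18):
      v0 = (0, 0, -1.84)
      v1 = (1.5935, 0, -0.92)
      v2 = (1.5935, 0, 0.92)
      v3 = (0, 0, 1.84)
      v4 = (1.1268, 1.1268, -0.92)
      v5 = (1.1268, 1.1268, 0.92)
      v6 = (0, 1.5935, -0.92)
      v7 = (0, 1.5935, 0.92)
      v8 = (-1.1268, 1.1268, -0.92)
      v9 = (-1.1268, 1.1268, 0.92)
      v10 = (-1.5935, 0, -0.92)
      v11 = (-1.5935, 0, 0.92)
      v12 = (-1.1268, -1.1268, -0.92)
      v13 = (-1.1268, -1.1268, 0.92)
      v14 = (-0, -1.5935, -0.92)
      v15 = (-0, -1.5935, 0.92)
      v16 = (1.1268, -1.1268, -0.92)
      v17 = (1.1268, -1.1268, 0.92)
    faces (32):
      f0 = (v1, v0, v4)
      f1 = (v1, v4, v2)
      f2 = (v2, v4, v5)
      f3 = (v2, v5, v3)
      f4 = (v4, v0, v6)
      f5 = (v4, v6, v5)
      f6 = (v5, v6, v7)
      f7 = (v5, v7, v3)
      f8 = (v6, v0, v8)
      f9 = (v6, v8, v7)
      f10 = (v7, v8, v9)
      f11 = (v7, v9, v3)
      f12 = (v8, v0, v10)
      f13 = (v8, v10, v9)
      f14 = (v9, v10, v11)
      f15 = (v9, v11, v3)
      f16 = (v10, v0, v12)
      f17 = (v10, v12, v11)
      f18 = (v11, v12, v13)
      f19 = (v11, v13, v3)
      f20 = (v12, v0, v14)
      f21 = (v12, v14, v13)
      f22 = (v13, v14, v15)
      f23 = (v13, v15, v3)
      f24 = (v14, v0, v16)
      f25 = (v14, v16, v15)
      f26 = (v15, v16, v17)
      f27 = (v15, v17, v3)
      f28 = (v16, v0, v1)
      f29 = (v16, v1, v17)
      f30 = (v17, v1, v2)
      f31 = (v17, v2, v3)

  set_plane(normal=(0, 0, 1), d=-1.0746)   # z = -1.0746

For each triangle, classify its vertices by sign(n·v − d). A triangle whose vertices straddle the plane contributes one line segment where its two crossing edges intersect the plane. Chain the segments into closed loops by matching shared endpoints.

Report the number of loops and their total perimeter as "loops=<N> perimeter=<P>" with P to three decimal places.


Straddling triangles (8 of 32):
  (v1,v0,v4) [+-+] → (1.32572, 0, -1.0746)–(0.937449, 0.937449, -1.0746)  len=1.0147
  (v4,v0,v6) [+-+] → (0.937449, 0.937449, -1.0746)–(0, 1.32572, -1.0746)  len=1.0147
  (v6,v0,v8) [+-+] → (0, 1.32572, -1.0746)–(-0.937449, 0.937449, -1.0746)  len=1.0147
  (v8,v0,v10) [+-+] → (-0.937449, 0.937449, -1.0746)–(-1.32572, 0, -1.0746)  len=1.0147
  (v10,v0,v12) [+-+] → (-1.32572, 0, -1.0746)–(-0.937449, -0.937449, -1.0746)  len=1.0147
  (v12,v0,v14) [+-+] → (-0.937449, -0.937449, -1.0746)–(0, -1.32572, -1.0746)  len=1.0147
  (v14,v0,v16) [+-+] → (0, -1.32572, -1.0746)–(0.937449, -0.937449, -1.0746)  len=1.0147
  (v16,v0,v1) [+-+] → (0.937449, -0.937449, -1.0746)–(1.32572, 0, -1.0746)  len=1.0147

Chained into 1 loop(s):
  loop 1: 8 segments, perimeter = 8.1174
Total perimeter = 8.117

loops=1 perimeter=8.117


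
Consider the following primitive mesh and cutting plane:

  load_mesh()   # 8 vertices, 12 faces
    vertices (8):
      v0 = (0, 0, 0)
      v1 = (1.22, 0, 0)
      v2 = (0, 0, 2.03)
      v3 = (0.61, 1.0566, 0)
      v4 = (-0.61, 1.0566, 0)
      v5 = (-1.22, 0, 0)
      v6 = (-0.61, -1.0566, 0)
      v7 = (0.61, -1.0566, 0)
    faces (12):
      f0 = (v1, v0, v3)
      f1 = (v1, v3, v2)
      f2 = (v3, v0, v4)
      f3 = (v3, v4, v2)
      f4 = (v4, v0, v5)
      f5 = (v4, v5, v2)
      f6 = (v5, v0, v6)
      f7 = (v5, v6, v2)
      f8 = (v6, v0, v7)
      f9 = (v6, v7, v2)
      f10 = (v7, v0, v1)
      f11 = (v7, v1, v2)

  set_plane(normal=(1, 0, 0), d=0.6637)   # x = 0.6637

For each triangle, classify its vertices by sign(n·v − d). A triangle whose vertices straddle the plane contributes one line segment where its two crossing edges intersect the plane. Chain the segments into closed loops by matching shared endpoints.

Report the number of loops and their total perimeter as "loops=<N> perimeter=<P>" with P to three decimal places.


Straddling triangles (4 of 12):
  (v1,v0,v3) [+--] → (0.6637, 0, 0)–(0.6637, 0.963585, 0)  len=0.9636
  (v1,v3,v2) [+--] → (0.6637, 0.963585, 0)–(0.6637, 0, 0.925647)  len=1.3362
  (v7,v0,v1) [--+] → (0.6637, 0, 0)–(0.6637, -0.963585, 0)  len=0.9636
  (v7,v1,v2) [-+-] → (0.6637, -0.963585, 0)–(0.6637, 0, 0.925647)  len=1.3362

Chained into 1 loop(s):
  loop 1: 4 segments, perimeter = 4.5995
Total perimeter = 4.599

loops=1 perimeter=4.599


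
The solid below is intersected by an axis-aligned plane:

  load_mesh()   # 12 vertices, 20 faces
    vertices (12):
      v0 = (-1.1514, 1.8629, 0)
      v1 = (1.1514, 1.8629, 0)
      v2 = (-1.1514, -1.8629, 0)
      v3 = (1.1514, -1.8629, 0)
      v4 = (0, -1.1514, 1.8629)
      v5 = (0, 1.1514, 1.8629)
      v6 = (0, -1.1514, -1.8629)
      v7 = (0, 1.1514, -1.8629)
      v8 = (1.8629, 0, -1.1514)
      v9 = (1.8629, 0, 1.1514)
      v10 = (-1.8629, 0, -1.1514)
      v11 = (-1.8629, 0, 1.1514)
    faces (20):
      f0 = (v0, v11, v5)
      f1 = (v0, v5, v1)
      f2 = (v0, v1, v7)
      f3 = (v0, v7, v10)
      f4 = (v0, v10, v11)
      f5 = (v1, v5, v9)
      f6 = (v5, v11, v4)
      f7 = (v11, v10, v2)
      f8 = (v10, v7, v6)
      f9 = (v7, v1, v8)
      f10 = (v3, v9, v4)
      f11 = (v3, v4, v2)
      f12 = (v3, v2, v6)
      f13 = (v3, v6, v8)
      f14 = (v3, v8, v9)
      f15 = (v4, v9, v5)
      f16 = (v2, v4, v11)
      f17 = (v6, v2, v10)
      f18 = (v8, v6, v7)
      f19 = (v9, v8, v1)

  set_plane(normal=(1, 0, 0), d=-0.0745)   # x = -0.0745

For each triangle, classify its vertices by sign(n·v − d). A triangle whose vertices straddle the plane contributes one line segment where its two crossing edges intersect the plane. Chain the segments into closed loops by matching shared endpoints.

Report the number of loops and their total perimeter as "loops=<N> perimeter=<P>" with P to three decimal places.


Straddling triangles (10 of 20):
  (v0,v11,v5) [--+] → (-0.0745, 1.10535, 1.83445)–(-0.0745, 1.19744, 1.74236)  len=0.1302
  (v0,v5,v1) [-++] → (-0.0745, 1.19744, 1.74236)–(-0.0745, 1.8629, 0)  len=1.8651
  (v0,v1,v7) [-++] → (-0.0745, 1.8629, 0)–(-0.0745, 1.19744, -1.74236)  len=1.8651
  (v0,v7,v10) [-+-] → (-0.0745, 1.19744, -1.74236)–(-0.0745, 1.10535, -1.83445)  len=0.1302
  (v5,v11,v4) [+-+] → (-0.0745, 1.10535, 1.83445)–(-0.0745, -1.10535, 1.83445)  len=2.2107
  (v10,v7,v6) [-++] → (-0.0745, 1.10535, -1.83445)–(-0.0745, -1.10535, -1.83445)  len=2.2107
  (v3,v4,v2) [++-] → (-0.0745, -1.19744, 1.74236)–(-0.0745, -1.8629, 0)  len=1.8651
  (v3,v2,v6) [+-+] → (-0.0745, -1.8629, 0)–(-0.0745, -1.19744, -1.74236)  len=1.8651
  (v2,v4,v11) [-+-] → (-0.0745, -1.19744, 1.74236)–(-0.0745, -1.10535, 1.83445)  len=0.1302
  (v6,v2,v10) [+--] → (-0.0745, -1.19744, -1.74236)–(-0.0745, -1.10535, -1.83445)  len=0.1302

Chained into 1 loop(s):
  loop 1: 10 segments, perimeter = 12.4028
Total perimeter = 12.403

loops=1 perimeter=12.403


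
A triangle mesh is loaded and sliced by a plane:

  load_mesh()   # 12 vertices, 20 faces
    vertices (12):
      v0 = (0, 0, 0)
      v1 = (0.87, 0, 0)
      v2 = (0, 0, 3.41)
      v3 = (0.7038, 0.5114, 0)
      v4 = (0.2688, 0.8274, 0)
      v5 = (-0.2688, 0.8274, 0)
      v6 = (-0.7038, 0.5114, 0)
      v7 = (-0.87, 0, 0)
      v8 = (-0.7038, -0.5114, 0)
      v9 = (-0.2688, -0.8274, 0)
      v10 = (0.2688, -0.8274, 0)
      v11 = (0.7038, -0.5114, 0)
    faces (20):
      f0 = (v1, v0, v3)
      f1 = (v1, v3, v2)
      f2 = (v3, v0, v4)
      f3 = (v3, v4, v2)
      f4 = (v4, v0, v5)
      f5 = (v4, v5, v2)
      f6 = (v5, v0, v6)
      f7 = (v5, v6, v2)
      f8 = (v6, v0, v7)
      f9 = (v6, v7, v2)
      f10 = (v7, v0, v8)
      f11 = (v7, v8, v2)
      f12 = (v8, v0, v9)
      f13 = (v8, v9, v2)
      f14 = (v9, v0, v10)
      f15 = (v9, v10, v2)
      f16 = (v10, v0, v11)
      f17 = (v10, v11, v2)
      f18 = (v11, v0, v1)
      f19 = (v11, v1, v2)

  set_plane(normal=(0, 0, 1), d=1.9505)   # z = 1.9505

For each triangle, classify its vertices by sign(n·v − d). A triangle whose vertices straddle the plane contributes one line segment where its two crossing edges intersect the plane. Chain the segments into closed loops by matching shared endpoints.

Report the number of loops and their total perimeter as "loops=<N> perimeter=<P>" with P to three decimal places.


loops=1 perimeter=2.301

Straddling triangles (10 of 20):
  (v1,v3,v2) [--+] → (0.301231, 0.218882, 1.9505)–(0.372365, 0, 1.9505)  len=0.2302
  (v3,v4,v2) [--+] → (0.115048, 0.354132, 1.9505)–(0.301231, 0.218882, 1.9505)  len=0.2301
  (v4,v5,v2) [--+] → (-0.115048, 0.354132, 1.9505)–(0.115048, 0.354132, 1.9505)  len=0.2301
  (v5,v6,v2) [--+] → (-0.301231, 0.218882, 1.9505)–(-0.115048, 0.354132, 1.9505)  len=0.2301
  (v6,v7,v2) [--+] → (-0.372365, 0, 1.9505)–(-0.301231, 0.218882, 1.9505)  len=0.2302
  (v7,v8,v2) [--+] → (-0.301231, -0.218882, 1.9505)–(-0.372365, 0, 1.9505)  len=0.2302
  (v8,v9,v2) [--+] → (-0.115048, -0.354132, 1.9505)–(-0.301231, -0.218882, 1.9505)  len=0.2301
  (v9,v10,v2) [--+] → (0.115048, -0.354132, 1.9505)–(-0.115048, -0.354132, 1.9505)  len=0.2301
  (v10,v11,v2) [--+] → (0.301231, -0.218882, 1.9505)–(0.115048, -0.354132, 1.9505)  len=0.2301
  (v11,v1,v2) [--+] → (0.372365, 0, 1.9505)–(0.301231, -0.218882, 1.9505)  len=0.2302

Chained into 1 loop(s):
  loop 1: 10 segments, perimeter = 2.3013
Total perimeter = 2.301


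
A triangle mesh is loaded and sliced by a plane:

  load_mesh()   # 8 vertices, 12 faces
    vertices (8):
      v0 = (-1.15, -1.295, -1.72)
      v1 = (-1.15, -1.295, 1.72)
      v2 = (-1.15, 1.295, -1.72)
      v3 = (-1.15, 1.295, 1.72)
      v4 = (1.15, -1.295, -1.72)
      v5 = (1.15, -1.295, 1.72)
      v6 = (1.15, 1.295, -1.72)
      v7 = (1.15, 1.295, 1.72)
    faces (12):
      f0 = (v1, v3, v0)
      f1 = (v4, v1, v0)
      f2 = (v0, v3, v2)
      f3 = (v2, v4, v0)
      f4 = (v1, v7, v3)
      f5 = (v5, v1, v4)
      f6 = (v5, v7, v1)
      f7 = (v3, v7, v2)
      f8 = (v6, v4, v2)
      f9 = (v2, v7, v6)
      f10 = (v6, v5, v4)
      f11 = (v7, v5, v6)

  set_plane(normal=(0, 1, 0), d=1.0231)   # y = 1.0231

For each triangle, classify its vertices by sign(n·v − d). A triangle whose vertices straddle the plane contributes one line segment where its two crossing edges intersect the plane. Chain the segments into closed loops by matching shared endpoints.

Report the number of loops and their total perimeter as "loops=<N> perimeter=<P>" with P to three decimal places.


loops=1 perimeter=11.480

Straddling triangles (8 of 12):
  (v1,v3,v0) [-+-] → (-1.15, 1.0231, 1.72)–(-1.15, 1.0231, 1.35887)  len=0.3611
  (v0,v3,v2) [-++] → (-1.15, 1.0231, 1.35887)–(-1.15, 1.0231, -1.72)  len=3.0789
  (v2,v4,v0) [+--] → (-0.908544, 1.0231, -1.72)–(-1.15, 1.0231, -1.72)  len=0.2415
  (v1,v7,v3) [-++] → (0.908544, 1.0231, 1.72)–(-1.15, 1.0231, 1.72)  len=2.0585
  (v5,v7,v1) [-+-] → (1.15, 1.0231, 1.72)–(0.908544, 1.0231, 1.72)  len=0.2415
  (v6,v4,v2) [+-+] → (1.15, 1.0231, -1.72)–(-0.908544, 1.0231, -1.72)  len=2.0585
  (v6,v5,v4) [+--] → (1.15, 1.0231, -1.35887)–(1.15, 1.0231, -1.72)  len=0.3611
  (v7,v5,v6) [+-+] → (1.15, 1.0231, 1.72)–(1.15, 1.0231, -1.35887)  len=3.0789

Chained into 1 loop(s):
  loop 1: 8 segments, perimeter = 11.4800
Total perimeter = 11.480


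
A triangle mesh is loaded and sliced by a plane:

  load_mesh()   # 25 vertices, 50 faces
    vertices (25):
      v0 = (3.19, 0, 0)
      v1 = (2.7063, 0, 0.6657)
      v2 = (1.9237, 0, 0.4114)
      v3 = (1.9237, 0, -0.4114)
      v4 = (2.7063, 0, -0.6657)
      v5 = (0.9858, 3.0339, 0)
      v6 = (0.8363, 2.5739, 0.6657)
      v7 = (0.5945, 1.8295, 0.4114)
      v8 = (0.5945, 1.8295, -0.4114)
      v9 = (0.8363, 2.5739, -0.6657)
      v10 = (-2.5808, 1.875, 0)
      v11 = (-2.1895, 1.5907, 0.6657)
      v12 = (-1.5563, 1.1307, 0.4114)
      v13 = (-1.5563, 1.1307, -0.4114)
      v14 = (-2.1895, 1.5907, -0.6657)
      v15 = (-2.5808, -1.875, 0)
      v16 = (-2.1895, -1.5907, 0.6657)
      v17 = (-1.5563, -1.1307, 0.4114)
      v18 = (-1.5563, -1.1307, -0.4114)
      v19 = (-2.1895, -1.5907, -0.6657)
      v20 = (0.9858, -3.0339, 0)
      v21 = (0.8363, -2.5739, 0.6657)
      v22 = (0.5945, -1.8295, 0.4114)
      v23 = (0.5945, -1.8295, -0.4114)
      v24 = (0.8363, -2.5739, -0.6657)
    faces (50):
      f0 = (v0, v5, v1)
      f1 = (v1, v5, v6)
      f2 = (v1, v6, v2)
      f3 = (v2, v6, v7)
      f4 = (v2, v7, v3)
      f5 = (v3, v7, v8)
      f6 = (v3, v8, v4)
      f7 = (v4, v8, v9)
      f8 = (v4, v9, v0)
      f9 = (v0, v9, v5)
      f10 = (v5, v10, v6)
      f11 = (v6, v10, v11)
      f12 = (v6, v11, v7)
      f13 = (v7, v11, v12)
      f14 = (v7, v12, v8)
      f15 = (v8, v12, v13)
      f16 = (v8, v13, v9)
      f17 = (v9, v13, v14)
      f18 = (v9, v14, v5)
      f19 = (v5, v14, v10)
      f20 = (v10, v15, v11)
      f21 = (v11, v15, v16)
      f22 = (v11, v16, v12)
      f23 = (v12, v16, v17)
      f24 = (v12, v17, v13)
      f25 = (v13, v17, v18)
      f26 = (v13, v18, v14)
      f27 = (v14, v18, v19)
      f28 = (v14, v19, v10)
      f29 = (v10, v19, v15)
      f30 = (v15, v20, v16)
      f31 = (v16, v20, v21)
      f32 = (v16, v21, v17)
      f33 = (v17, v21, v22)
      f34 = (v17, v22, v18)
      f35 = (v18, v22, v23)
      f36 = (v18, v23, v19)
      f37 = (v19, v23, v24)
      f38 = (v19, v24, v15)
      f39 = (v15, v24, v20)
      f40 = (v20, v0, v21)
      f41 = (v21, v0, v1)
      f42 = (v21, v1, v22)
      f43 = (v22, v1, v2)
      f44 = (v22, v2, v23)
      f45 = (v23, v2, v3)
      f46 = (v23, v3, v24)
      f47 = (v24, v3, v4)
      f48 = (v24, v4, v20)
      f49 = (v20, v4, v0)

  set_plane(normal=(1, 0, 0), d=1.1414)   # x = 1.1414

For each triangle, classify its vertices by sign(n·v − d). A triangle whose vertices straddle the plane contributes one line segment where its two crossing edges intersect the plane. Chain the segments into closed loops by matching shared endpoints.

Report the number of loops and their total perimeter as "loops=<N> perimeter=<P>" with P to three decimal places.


Straddling triangles (20 of 50):
  (v0,v5,v1) [+-+] → (1.1414, 2.81973, 0)–(1.1414, 2.75952, 0.0602051)  len=0.0851
  (v1,v5,v6) [+--] → (1.1414, 2.75952, 0.0602051)–(1.1414, 2.15396, 0.6657)  len=0.8563
  (v1,v6,v2) [+-+] → (1.1414, 2.15396, 0.6657)–(1.1414, 1.85172, 0.594349)  len=0.3105
  (v2,v6,v7) [+--] → (1.1414, 1.85172, 0.594349)–(1.1414, 1.07675, 0.4114)  len=0.7963
  (v2,v7,v3) [+-+] → (1.1414, 1.07675, 0.4114)–(1.1414, 1.07675, 0.0728585)  len=0.3385
  (v3,v7,v8) [+--] → (1.1414, 1.07675, 0.0728585)–(1.1414, 1.07675, -0.4114)  len=0.4843
  (v3,v8,v4) [+-+] → (1.1414, 1.07675, -0.4114)–(1.1414, 1.35571, -0.477257)  len=0.2866
  (v4,v8,v9) [+--] → (1.1414, 1.35571, -0.477257)–(1.1414, 2.15396, -0.6657)  len=0.8202
  (v4,v9,v0) [+-+] → (1.1414, 2.15396, -0.6657)–(1.1414, 2.24026, -0.579408)  len=0.1220
  (v0,v9,v5) [+--] → (1.1414, 2.24026, -0.579408)–(1.1414, 2.81973, 0)  len=0.8195
  (v20,v0,v21) [-+-] → (1.1414, -2.81973, 0)–(1.1414, -2.24026, 0.579408)  len=0.8195
  (v21,v0,v1) [-++] → (1.1414, -2.24026, 0.579408)–(1.1414, -2.15396, 0.6657)  len=0.1220
  (v21,v1,v22) [-+-] → (1.1414, -2.15396, 0.6657)–(1.1414, -1.35571, 0.477257)  len=0.8202
  (v22,v1,v2) [-++] → (1.1414, -1.35571, 0.477257)–(1.1414, -1.07675, 0.4114)  len=0.2866
  (v22,v2,v23) [-+-] → (1.1414, -1.07675, 0.4114)–(1.1414, -1.07675, -0.0728585)  len=0.4843
  (v23,v2,v3) [-++] → (1.1414, -1.07675, -0.0728585)–(1.1414, -1.07675, -0.4114)  len=0.3385
  (v23,v3,v24) [-+-] → (1.1414, -1.07675, -0.4114)–(1.1414, -1.85172, -0.594349)  len=0.7963
  (v24,v3,v4) [-++] → (1.1414, -1.85172, -0.594349)–(1.1414, -2.15396, -0.6657)  len=0.3105
  (v24,v4,v20) [-+-] → (1.1414, -2.15396, -0.6657)–(1.1414, -2.75952, -0.0602051)  len=0.8563
  (v20,v4,v0) [-++] → (1.1414, -2.75952, -0.0602051)–(1.1414, -2.81973, 0)  len=0.0851

Chained into 2 loop(s):
  loop 1: 10 segments, perimeter = 4.9194
  loop 2: 10 segments, perimeter = 4.9194
Total perimeter = 9.839

loops=2 perimeter=9.839


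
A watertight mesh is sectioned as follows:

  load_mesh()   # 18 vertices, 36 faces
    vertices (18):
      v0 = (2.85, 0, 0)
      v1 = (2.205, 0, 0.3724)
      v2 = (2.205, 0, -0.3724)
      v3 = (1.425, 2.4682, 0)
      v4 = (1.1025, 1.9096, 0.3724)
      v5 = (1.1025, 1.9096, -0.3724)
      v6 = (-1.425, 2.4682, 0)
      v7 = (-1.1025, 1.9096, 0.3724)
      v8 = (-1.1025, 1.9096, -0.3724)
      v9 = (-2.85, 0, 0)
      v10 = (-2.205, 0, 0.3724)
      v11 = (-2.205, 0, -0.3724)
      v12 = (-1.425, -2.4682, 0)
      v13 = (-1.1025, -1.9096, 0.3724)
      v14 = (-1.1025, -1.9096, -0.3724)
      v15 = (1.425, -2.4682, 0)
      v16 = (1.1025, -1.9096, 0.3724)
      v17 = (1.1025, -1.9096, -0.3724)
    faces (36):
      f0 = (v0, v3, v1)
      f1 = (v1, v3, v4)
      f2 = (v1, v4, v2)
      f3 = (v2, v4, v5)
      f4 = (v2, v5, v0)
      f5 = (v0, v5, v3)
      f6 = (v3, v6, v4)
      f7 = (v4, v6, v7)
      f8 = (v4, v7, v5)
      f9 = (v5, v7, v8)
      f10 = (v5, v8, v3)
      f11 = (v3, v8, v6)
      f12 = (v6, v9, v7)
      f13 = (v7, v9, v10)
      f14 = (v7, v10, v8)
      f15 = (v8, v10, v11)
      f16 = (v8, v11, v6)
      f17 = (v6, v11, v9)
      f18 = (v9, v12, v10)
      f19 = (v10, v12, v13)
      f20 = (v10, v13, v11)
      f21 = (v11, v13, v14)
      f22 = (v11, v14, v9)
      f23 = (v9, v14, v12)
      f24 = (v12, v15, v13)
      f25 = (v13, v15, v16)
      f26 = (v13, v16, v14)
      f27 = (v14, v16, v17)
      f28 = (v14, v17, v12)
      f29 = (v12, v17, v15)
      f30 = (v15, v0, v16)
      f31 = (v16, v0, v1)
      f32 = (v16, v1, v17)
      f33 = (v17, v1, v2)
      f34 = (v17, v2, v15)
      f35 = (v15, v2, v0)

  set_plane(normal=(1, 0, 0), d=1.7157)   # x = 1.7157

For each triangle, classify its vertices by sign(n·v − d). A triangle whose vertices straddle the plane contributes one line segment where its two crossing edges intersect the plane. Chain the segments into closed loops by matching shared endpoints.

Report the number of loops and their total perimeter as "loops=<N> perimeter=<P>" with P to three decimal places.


Straddling triangles (12 of 36):
  (v0,v3,v1) [+-+] → (1.7157, 1.96469, 0)–(1.7157, 1.54832, 0.138791)  len=0.4389
  (v1,v3,v4) [+--] → (1.7157, 1.54832, 0.138791)–(1.7157, 0.847499, 0.3724)  len=0.7387
  (v1,v4,v2) [+-+] → (1.7157, 0.847499, 0.3724)–(1.7157, 0.847499, -0.0418507)  len=0.4143
  (v2,v4,v5) [+--] → (1.7157, 0.847499, -0.0418507)–(1.7157, 0.847499, -0.3724)  len=0.3305
  (v2,v5,v0) [+-+] → (1.7157, 0.847499, -0.3724)–(1.7157, 1.23952, -0.241724)  len=0.4132
  (v0,v5,v3) [+--] → (1.7157, 1.23952, -0.241724)–(1.7157, 1.96469, 0)  len=0.7644
  (v15,v0,v16) [-+-] → (1.7157, -1.96469, 0)–(1.7157, -1.23952, 0.241724)  len=0.7644
  (v16,v0,v1) [-++] → (1.7157, -1.23952, 0.241724)–(1.7157, -0.847499, 0.3724)  len=0.4132
  (v16,v1,v17) [-+-] → (1.7157, -0.847499, 0.3724)–(1.7157, -0.847499, 0.0418507)  len=0.3305
  (v17,v1,v2) [-++] → (1.7157, -0.847499, 0.0418507)–(1.7157, -0.847499, -0.3724)  len=0.4143
  (v17,v2,v15) [-+-] → (1.7157, -0.847499, -0.3724)–(1.7157, -1.54832, -0.138791)  len=0.7387
  (v15,v2,v0) [-++] → (1.7157, -1.54832, -0.138791)–(1.7157, -1.96469, 0)  len=0.4389

Chained into 2 loop(s):
  loop 1: 6 segments, perimeter = 3.1000
  loop 2: 6 segments, perimeter = 3.1000
Total perimeter = 6.200

loops=2 perimeter=6.200


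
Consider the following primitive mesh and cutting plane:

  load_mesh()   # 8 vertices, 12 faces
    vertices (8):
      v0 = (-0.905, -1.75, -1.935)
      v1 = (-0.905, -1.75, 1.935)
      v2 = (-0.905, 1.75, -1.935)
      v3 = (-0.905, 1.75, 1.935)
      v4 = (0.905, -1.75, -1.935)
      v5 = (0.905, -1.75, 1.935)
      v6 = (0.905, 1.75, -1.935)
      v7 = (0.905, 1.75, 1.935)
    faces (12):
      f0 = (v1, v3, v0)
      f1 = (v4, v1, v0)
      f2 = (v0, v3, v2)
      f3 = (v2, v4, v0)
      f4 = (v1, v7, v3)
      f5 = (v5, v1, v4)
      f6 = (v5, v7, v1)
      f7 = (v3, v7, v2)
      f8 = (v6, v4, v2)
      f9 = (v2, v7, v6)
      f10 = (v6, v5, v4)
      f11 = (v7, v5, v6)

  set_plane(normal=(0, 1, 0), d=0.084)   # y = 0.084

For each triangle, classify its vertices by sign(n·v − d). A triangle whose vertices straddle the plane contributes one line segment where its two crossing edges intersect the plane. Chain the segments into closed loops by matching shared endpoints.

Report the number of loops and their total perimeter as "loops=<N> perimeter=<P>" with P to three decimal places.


Straddling triangles (8 of 12):
  (v1,v3,v0) [-+-] → (-0.905, 0.084, 1.935)–(-0.905, 0.084, 0.09288)  len=1.8421
  (v0,v3,v2) [-++] → (-0.905, 0.084, 0.09288)–(-0.905, 0.084, -1.935)  len=2.0279
  (v2,v4,v0) [+--] → (-0.04344, 0.084, -1.935)–(-0.905, 0.084, -1.935)  len=0.8616
  (v1,v7,v3) [-++] → (0.04344, 0.084, 1.935)–(-0.905, 0.084, 1.935)  len=0.9484
  (v5,v7,v1) [-+-] → (0.905, 0.084, 1.935)–(0.04344, 0.084, 1.935)  len=0.8616
  (v6,v4,v2) [+-+] → (0.905, 0.084, -1.935)–(-0.04344, 0.084, -1.935)  len=0.9484
  (v6,v5,v4) [+--] → (0.905, 0.084, -0.09288)–(0.905, 0.084, -1.935)  len=1.8421
  (v7,v5,v6) [+-+] → (0.905, 0.084, 1.935)–(0.905, 0.084, -0.09288)  len=2.0279

Chained into 1 loop(s):
  loop 1: 8 segments, perimeter = 11.3600
Total perimeter = 11.360

loops=1 perimeter=11.360


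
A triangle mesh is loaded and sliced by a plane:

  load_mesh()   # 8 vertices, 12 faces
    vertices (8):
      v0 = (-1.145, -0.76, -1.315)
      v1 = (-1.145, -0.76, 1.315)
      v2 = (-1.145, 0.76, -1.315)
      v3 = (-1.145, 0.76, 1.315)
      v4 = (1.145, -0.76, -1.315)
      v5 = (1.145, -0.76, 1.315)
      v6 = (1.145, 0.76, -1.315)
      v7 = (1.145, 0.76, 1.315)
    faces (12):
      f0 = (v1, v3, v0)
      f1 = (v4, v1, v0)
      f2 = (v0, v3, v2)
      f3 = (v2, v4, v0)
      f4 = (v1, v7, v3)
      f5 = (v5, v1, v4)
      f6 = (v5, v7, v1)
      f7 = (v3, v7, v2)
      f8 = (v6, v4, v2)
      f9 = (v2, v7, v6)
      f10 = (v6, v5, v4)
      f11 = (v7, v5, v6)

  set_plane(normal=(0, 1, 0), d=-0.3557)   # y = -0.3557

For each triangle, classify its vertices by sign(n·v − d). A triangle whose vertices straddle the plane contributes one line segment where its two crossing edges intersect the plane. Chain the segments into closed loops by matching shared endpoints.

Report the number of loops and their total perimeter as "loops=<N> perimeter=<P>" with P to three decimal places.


loops=1 perimeter=9.840

Straddling triangles (8 of 12):
  (v1,v3,v0) [-+-] → (-1.145, -0.3557, 1.315)–(-1.145, -0.3557, -0.615455)  len=1.9305
  (v0,v3,v2) [-++] → (-1.145, -0.3557, -0.615455)–(-1.145, -0.3557, -1.315)  len=0.6995
  (v2,v4,v0) [+--] → (0.53589, -0.3557, -1.315)–(-1.145, -0.3557, -1.315)  len=1.6809
  (v1,v7,v3) [-++] → (-0.53589, -0.3557, 1.315)–(-1.145, -0.3557, 1.315)  len=0.6091
  (v5,v7,v1) [-+-] → (1.145, -0.3557, 1.315)–(-0.53589, -0.3557, 1.315)  len=1.6809
  (v6,v4,v2) [+-+] → (1.145, -0.3557, -1.315)–(0.53589, -0.3557, -1.315)  len=0.6091
  (v6,v5,v4) [+--] → (1.145, -0.3557, 0.615455)–(1.145, -0.3557, -1.315)  len=1.9305
  (v7,v5,v6) [+-+] → (1.145, -0.3557, 1.315)–(1.145, -0.3557, 0.615455)  len=0.6995

Chained into 1 loop(s):
  loop 1: 8 segments, perimeter = 9.8400
Total perimeter = 9.840


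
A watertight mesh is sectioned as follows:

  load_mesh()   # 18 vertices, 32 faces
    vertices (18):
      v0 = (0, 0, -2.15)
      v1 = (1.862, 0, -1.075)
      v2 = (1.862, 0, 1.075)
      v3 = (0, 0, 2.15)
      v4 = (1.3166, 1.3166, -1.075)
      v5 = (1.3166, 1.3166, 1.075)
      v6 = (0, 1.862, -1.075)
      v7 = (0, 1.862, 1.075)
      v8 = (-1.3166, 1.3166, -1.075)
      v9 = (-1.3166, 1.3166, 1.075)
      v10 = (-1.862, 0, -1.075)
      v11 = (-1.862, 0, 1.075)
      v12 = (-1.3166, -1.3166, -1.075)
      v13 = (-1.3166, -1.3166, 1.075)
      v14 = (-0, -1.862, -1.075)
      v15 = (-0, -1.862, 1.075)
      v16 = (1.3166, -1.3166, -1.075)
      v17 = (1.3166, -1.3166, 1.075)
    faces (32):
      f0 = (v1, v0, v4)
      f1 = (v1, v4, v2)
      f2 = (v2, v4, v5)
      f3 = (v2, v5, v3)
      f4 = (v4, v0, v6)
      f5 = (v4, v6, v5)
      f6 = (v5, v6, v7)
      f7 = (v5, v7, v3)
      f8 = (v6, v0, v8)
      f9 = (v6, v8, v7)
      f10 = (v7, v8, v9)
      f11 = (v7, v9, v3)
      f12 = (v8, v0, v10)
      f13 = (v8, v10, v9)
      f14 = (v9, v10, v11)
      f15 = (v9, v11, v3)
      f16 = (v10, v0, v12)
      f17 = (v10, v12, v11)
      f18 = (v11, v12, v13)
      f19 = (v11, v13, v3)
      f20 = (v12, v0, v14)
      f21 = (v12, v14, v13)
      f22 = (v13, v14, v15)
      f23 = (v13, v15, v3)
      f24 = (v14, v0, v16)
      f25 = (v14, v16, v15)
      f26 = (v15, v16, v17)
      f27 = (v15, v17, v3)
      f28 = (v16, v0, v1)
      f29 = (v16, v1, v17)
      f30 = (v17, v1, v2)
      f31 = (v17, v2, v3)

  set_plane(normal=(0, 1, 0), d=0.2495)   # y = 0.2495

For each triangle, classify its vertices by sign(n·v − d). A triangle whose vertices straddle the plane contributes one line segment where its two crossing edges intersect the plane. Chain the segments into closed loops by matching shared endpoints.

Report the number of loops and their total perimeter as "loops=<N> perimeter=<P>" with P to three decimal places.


loops=1 perimeter=12.297

Straddling triangles (12 of 32):
  (v1,v0,v4) [--+] → (0.2495, 0.2495, -1.94628)–(1.75864, 0.2495, -1.075)  len=1.7426
  (v1,v4,v2) [-+-] → (1.75864, 0.2495, -1.075)–(1.75864, 0.2495, 0.667568)  len=1.7426
  (v2,v4,v5) [-++] → (1.75864, 0.2495, 0.667568)–(1.75864, 0.2495, 1.075)  len=0.4074
  (v2,v5,v3) [-+-] → (1.75864, 0.2495, 1.075)–(0.2495, 0.2495, 1.94628)  len=1.7426
  (v4,v0,v6) [+-+] → (0.2495, 0.2495, -1.94628)–(0, 0.2495, -2.00595)  len=0.2565
  (v5,v7,v3) [++-] → (0, 0.2495, 2.00595)–(0.2495, 0.2495, 1.94628)  len=0.2565
  (v6,v0,v8) [+-+] → (0, 0.2495, -2.00595)–(-0.2495, 0.2495, -1.94628)  len=0.2565
  (v7,v9,v3) [++-] → (-0.2495, 0.2495, 1.94628)–(0, 0.2495, 2.00595)  len=0.2565
  (v8,v0,v10) [+--] → (-0.2495, 0.2495, -1.94628)–(-1.75864, 0.2495, -1.075)  len=1.7426
  (v8,v10,v9) [+-+] → (-1.75864, 0.2495, -1.075)–(-1.75864, 0.2495, -0.667568)  len=0.4074
  (v9,v10,v11) [+--] → (-1.75864, 0.2495, -0.667568)–(-1.75864, 0.2495, 1.075)  len=1.7426
  (v9,v11,v3) [+--] → (-1.75864, 0.2495, 1.075)–(-0.2495, 0.2495, 1.94628)  len=1.7426

Chained into 1 loop(s):
  loop 1: 12 segments, perimeter = 12.2965
Total perimeter = 12.297


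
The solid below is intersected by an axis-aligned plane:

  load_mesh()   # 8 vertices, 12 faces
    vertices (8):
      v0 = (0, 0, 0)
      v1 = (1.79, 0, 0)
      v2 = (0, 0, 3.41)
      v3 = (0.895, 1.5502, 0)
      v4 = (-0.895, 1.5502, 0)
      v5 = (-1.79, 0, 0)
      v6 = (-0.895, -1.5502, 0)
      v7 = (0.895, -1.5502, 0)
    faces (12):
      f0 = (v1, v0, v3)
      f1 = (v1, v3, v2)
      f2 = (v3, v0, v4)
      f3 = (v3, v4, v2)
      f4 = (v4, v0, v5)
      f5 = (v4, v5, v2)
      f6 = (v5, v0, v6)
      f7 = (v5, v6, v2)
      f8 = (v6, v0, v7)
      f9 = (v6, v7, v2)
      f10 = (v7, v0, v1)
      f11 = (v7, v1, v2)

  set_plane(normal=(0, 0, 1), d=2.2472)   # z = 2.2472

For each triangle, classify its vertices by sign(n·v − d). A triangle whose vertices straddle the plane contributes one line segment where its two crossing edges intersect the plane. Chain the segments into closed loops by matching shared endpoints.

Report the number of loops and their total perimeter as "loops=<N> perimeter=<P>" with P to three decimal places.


loops=1 perimeter=3.662

Straddling triangles (6 of 12):
  (v1,v3,v2) [--+] → (0.305192, 0.528614, 2.2472)–(0.610385, 0, 2.2472)  len=0.6104
  (v3,v4,v2) [--+] → (-0.305192, 0.528614, 2.2472)–(0.305192, 0.528614, 2.2472)  len=0.6104
  (v4,v5,v2) [--+] → (-0.610385, 0, 2.2472)–(-0.305192, 0.528614, 2.2472)  len=0.6104
  (v5,v6,v2) [--+] → (-0.305192, -0.528614, 2.2472)–(-0.610385, 0, 2.2472)  len=0.6104
  (v6,v7,v2) [--+] → (0.305192, -0.528614, 2.2472)–(-0.305192, -0.528614, 2.2472)  len=0.6104
  (v7,v1,v2) [--+] → (0.610385, 0, 2.2472)–(0.305192, -0.528614, 2.2472)  len=0.6104

Chained into 1 loop(s):
  loop 1: 6 segments, perimeter = 3.6623
Total perimeter = 3.662
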